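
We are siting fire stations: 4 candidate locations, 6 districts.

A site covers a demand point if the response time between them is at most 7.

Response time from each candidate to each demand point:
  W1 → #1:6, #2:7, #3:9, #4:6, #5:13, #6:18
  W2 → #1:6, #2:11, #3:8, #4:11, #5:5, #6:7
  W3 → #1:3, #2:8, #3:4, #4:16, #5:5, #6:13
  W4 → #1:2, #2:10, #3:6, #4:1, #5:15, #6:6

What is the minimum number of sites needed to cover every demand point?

Coverage sets (demand points within 7 of each site):
  W1: {#1, #2, #4}
  W2: {#1, #5, #6}
  W3: {#1, #3, #5}
  W4: {#1, #3, #4, #6}
No 2 sites suffice: every size-2 union leaves at least one demand point uncovered.
But {W1, W2, W3} covers everything, so the minimum is 3.

3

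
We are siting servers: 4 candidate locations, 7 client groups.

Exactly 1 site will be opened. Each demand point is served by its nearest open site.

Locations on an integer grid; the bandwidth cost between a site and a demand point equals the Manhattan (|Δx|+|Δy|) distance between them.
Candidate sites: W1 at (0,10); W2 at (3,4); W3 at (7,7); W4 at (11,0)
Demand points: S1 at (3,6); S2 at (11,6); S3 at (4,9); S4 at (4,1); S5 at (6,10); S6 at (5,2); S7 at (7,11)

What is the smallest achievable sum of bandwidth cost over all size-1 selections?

Open {W3}.
  S1→W3 5, S2→W3 5, S3→W3 5, S4→W3 9, S5→W3 4, S6→W3 7, S7→W3 4  ⇒ total 39.
Compare {W2}: total 46.
Compare {W1}: total 67.
No size-1 selection does better; minimum is 39.

39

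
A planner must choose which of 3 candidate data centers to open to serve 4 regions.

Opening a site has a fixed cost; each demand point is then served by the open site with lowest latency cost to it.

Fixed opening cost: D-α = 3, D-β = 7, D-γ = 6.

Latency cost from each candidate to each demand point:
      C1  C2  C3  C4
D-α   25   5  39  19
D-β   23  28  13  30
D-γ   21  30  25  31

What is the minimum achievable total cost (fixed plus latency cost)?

Open {D-α, D-β}: assign each demand point to its cheapest open site.
  C1→D-β 23, C2→D-α 5, C3→D-β 13, C4→D-α 19
  latency cost 60, fixed 10 → total 70.
Compare {D-α, D-β, D-γ}: latency cost 58 + fixed 16 = 74.
Compare {D-α, D-γ}: latency cost 70 + fixed 9 = 79.
Compare {D-α}: latency cost 88 + fixed 3 = 91.
All other subsets cost ≥ 74. Minimum total cost: 70.

70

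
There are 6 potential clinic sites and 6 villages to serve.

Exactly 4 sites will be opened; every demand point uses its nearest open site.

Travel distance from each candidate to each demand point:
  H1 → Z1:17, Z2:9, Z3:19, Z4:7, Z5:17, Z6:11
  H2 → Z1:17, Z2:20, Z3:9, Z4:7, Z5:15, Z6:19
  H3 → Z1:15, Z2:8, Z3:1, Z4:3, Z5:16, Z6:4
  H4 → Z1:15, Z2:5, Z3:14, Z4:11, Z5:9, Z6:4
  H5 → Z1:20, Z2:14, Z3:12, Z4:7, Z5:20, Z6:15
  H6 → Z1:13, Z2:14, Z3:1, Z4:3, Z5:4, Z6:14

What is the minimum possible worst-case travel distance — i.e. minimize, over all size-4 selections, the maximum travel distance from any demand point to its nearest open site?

13

Open {H1, H2, H3, H6}.
  Farthest demand point is Z1 at travel distance 13 (to H6); all others are ≤ 13.
With {H1, H2, H4, H6} the worst case is 13.
With {H1, H2, H5, H6} the worst case is 13.
No size-4 selection achieves below 13.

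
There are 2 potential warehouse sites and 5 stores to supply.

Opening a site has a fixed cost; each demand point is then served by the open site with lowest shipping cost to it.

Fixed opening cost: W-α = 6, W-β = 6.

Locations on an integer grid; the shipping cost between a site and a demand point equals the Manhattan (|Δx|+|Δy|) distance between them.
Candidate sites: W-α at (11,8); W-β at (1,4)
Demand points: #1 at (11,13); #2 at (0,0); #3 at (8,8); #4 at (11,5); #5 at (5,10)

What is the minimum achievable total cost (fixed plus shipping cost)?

Open {W-α, W-β}: assign each demand point to its cheapest open site.
  #1→W-α 5, #2→W-β 5, #3→W-α 3, #4→W-α 3, #5→W-α 8
  shipping cost 24, fixed 12 → total 36.
Compare {W-α}: shipping cost 38 + fixed 6 = 44.
Compare {W-β}: shipping cost 56 + fixed 6 = 62.

36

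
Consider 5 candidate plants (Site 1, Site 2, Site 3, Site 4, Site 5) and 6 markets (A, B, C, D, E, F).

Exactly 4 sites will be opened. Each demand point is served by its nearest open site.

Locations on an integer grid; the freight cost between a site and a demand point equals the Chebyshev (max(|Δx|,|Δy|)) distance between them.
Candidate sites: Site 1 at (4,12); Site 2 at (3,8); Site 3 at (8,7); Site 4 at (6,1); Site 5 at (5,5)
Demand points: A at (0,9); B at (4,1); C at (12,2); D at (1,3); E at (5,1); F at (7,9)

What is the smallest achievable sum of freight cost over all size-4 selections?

Open {Site 2, Site 3, Site 4, Site 5}.
  A→Site 2 3, B→Site 4 2, C→Site 3 5, D→Site 5 4, E→Site 4 1, F→Site 3 2  ⇒ total 17.
Compare {Site 1, Site 2, Site 3, Site 4}: total 18.
Compare {Site 1, Site 3, Site 4, Site 5}: total 18.
No size-4 selection does better; minimum is 17.

17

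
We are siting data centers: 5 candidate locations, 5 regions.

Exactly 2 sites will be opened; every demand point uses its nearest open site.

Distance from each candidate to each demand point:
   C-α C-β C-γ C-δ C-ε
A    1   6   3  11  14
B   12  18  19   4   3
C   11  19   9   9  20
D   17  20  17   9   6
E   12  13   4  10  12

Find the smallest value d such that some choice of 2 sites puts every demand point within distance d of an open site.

6

Open {A, B}.
  Farthest demand point is C-β at distance 6 (to A); all others are ≤ 6.
With {A, D} the worst case is 9.
With {A, E} the worst case is 12.
No size-2 selection achieves below 6.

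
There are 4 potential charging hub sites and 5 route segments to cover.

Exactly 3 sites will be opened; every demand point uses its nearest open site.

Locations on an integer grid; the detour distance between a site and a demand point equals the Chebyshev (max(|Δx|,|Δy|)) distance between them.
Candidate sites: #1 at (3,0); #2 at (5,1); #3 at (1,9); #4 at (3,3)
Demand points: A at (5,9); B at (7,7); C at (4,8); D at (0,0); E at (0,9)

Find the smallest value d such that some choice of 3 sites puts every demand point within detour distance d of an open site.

Open {#1, #3, #4}.
  Farthest demand point is A at detour distance 4 (to #3); all others are ≤ 4.
With {#2, #3, #4} the worst case is 4.
With {#1, #2, #3} the worst case is 6.
No size-3 selection achieves below 4.

4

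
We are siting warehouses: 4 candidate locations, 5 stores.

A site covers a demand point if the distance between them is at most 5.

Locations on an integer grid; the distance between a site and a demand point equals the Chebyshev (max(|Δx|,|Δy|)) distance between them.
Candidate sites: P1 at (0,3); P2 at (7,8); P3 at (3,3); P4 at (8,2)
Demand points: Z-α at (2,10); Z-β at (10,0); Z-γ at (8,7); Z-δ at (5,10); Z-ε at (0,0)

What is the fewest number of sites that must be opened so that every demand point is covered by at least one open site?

3

Coverage sets (demand points within 5 of each site):
  P1: {Z-ε}
  P2: {Z-α, Z-γ, Z-δ}
  P3: {Z-γ, Z-ε}
  P4: {Z-β, Z-γ}
No 2 sites suffice: every size-2 union leaves at least one demand point uncovered.
But {P1, P2, P4} covers everything, so the minimum is 3.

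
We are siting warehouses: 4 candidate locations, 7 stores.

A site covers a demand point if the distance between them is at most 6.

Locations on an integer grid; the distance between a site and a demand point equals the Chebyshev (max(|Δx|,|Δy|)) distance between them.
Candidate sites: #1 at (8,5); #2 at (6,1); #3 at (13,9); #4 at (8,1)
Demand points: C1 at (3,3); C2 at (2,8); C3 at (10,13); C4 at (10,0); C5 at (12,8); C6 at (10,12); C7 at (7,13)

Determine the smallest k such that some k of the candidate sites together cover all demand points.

Coverage sets (demand points within 6 of each site):
  #1: {C1, C2, C4, C5}
  #2: {C1, C4}
  #3: {C3, C5, C6, C7}
  #4: {C1, C4}
No single site covers all 7 demand points.
But {#1, #3} covers everything, so the minimum is 2.

2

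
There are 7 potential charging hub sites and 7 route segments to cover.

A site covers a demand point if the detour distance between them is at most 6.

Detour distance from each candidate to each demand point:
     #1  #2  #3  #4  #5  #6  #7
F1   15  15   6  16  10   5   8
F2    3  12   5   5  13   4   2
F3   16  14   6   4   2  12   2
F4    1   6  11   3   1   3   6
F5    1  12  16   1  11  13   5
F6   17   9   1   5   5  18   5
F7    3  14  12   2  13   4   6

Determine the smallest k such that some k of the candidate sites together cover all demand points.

2

Coverage sets (demand points within 6 of each site):
  F1: {#3, #6}
  F2: {#1, #3, #4, #6, #7}
  F3: {#3, #4, #5, #7}
  F4: {#1, #2, #4, #5, #6, #7}
  F5: {#1, #4, #7}
  F6: {#3, #4, #5, #7}
  F7: {#1, #4, #6, #7}
No single site covers all 7 demand points.
But {F1, F4} covers everything, so the minimum is 2.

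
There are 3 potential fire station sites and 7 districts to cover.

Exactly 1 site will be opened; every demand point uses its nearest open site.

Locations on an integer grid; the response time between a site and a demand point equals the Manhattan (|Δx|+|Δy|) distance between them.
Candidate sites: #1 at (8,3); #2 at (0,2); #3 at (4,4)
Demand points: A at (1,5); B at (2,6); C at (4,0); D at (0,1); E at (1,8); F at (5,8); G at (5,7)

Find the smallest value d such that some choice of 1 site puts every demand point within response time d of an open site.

Open {#3}.
  Farthest demand point is D at response time 7 (to #3); all others are ≤ 7.
With {#2} the worst case is 11.
With {#1} the worst case is 12.
No size-1 selection achieves below 7.

7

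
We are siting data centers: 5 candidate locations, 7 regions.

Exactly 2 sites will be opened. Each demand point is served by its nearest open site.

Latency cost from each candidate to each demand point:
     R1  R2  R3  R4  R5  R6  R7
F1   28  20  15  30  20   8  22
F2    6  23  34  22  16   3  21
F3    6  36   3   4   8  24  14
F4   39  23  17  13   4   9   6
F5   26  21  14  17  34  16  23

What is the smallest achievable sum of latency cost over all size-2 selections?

55

Open {F3, F4}.
  R1→F3 6, R2→F4 23, R3→F3 3, R4→F3 4, R5→F4 4, R6→F4 9, R7→F4 6  ⇒ total 55.
Compare {F2, F3}: total 61.
Compare {F1, F3}: total 63.
No size-2 selection does better; minimum is 55.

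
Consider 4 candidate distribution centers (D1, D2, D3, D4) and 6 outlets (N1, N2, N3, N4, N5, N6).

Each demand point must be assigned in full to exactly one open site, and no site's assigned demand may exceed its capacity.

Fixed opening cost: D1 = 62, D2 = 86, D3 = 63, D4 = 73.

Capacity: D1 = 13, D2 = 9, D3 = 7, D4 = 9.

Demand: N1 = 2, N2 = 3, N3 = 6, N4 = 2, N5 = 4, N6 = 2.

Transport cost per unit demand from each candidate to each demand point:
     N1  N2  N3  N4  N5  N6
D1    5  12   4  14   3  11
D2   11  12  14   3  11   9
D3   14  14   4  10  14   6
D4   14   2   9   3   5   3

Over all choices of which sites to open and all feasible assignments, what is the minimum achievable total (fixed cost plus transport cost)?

Open {D1, D4}; cheapest assignment that respects the capacities:
  D1 (cap 13, load 12): N1, N3, N5 — cost 2×5 + 6×4 + 4×3 = 46
  D4 (cap 9, load 7): N2, N4, N6 — cost 3×2 + 2×3 + 2×3 = 18
  Shipping 64, fixed 135 → total 199.
  Any other capacity-feasible assignment to {D1, D4} ships for at least 64.
Compare {D1, D3}: its best feasible assignment gives total 245.
Compare {D1, D2}: its best feasible assignment gives total 254.
Every other set of open sites that can feasibly serve all demand totals ≥ 245 even under its best assignment. Minimum: 199.

199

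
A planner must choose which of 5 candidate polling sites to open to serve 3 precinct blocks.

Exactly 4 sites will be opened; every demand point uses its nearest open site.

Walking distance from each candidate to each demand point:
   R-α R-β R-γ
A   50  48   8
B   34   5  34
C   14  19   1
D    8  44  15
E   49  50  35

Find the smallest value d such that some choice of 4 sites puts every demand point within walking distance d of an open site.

Open {A, B, C, D}.
  Farthest demand point is R-α at walking distance 8 (to D); all others are ≤ 8.
With {A, B, D, E} the worst case is 8.
With {B, C, D, E} the worst case is 8.
No size-4 selection achieves below 8.

8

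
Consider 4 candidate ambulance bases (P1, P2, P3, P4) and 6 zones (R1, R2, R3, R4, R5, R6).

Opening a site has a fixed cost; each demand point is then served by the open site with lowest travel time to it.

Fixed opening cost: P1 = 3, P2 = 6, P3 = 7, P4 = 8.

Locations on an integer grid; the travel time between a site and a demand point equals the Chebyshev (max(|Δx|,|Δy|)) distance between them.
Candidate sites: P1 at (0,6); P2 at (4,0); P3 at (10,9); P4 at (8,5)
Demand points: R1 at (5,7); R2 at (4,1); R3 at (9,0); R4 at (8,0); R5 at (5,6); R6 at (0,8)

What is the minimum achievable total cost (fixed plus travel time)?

31

Open {P1, P2}: assign each demand point to its cheapest open site.
  R1→P1 5, R2→P2 1, R3→P2 5, R4→P2 4, R5→P1 5, R6→P1 2
  travel time 22, fixed 9 → total 31.
Compare {P1, P4}: travel time 22 + fixed 11 = 33.
Compare {P1, P2, P4}: travel time 18 + fixed 17 = 35.
Compare {P4}: travel time 28 + fixed 8 = 36.
All other subsets cost ≥ 33. Minimum total cost: 31.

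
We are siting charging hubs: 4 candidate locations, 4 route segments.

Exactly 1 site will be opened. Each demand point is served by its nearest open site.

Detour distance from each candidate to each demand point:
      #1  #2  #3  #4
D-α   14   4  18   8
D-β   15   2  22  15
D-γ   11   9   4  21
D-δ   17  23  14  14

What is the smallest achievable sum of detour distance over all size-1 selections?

44

Open {D-α}.
  #1→D-α 14, #2→D-α 4, #3→D-α 18, #4→D-α 8  ⇒ total 44.
Compare {D-γ}: total 45.
Compare {D-β}: total 54.
No size-1 selection does better; minimum is 44.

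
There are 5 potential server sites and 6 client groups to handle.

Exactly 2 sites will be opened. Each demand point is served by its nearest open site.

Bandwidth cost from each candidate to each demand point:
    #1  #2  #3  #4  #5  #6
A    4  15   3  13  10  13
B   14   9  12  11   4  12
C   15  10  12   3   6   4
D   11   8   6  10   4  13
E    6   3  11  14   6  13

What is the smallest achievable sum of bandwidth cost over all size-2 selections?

Open {A, C}.
  #1→A 4, #2→C 10, #3→A 3, #4→C 3, #5→C 6, #6→C 4  ⇒ total 30.
Compare {C, E}: total 33.
Compare {C, D}: total 36.
No size-2 selection does better; minimum is 30.

30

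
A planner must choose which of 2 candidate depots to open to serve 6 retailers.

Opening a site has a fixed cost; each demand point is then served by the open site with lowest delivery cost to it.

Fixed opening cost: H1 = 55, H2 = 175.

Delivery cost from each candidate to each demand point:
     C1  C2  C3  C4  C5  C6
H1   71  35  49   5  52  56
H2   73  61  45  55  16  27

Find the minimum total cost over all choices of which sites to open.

323

Open {H1}: assign each demand point to its cheapest open site.
  C1→H1 71, C2→H1 35, C3→H1 49, C4→H1 5, C5→H1 52, C6→H1 56
  delivery cost 268, fixed 55 → total 323.
Compare {H1, H2}: delivery cost 199 + fixed 230 = 429.
Compare {H2}: delivery cost 277 + fixed 175 = 452.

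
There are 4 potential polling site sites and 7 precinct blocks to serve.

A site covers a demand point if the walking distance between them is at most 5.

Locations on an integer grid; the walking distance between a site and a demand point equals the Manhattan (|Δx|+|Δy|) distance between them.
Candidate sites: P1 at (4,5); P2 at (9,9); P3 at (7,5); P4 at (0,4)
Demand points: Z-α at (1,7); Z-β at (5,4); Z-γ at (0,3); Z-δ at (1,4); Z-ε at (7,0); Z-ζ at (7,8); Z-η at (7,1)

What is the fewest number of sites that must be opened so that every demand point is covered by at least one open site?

2

Coverage sets (demand points within 5 of each site):
  P1: {Z-α, Z-β, Z-δ}
  P2: {Z-ζ}
  P3: {Z-β, Z-ε, Z-ζ, Z-η}
  P4: {Z-α, Z-β, Z-γ, Z-δ}
No single site covers all 7 demand points.
But {P3, P4} covers everything, so the minimum is 2.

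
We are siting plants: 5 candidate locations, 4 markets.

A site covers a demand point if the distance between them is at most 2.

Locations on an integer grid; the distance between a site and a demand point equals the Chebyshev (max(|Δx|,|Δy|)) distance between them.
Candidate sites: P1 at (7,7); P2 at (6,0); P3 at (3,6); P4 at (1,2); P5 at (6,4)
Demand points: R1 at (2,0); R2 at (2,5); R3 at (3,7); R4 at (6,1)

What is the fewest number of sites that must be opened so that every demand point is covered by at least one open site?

3

Coverage sets (demand points within 2 of each site):
  P1: {}
  P2: {R4}
  P3: {R2, R3}
  P4: {R1}
  P5: {}
No 2 sites suffice: every size-2 union leaves at least one demand point uncovered.
But {P2, P3, P4} covers everything, so the minimum is 3.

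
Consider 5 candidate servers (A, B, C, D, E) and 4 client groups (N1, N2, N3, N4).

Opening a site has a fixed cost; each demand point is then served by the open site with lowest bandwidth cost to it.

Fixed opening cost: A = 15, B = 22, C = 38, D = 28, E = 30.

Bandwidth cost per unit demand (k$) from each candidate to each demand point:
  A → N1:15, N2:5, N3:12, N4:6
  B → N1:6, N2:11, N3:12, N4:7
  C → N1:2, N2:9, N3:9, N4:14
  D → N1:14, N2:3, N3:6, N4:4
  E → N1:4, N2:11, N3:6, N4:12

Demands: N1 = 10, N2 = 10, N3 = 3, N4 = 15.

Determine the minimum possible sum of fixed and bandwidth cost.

194

Open {C, D}: assign each demand point to its cheapest open site.
  N1→C 10×2=20, N2→D 10×3=30, N3→D 3×6=18, N4→D 15×4=60
  bandwidth cost 128, fixed 66 → total 194.
Compare {D, E}: bandwidth cost 148 + fixed 58 = 206.
Compare {A, C, D}: bandwidth cost 128 + fixed 81 = 209.
Compare {B, C, D}: bandwidth cost 128 + fixed 88 = 216.
All other subsets cost ≥ 206. Minimum total cost: 194.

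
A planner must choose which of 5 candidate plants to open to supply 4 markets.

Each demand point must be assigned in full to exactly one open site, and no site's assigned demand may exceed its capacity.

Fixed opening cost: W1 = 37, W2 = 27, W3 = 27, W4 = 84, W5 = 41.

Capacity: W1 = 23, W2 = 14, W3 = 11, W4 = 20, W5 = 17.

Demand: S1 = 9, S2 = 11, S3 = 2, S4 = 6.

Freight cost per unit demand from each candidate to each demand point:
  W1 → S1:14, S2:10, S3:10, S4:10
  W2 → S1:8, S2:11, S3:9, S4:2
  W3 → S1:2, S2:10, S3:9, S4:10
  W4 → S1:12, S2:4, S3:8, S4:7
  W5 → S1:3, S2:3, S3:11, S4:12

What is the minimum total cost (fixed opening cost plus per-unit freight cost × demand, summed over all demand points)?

Open {W2, W3, W5}; cheapest assignment that respects the capacities:
  W2 (cap 14, load 8): S3, S4 — cost 2×9 + 6×2 = 30
  W3 (cap 11, load 9): S1 — cost 9×2 = 18
  W5 (cap 17, load 11): S2 — cost 11×3 = 33
  Shipping 81, fixed 95 → total 176.
  Any other capacity-feasible assignment to {W2, W3, W5} ships for at least 81.
Compare {W3, W5}: its best feasible assignment gives total 209.
Compare {W1, W2, W3, W5}: its best feasible assignment gives total 213.
Every other set of open sites that can feasibly serve all demand totals ≥ 209 even under its best assignment. Minimum: 176.

176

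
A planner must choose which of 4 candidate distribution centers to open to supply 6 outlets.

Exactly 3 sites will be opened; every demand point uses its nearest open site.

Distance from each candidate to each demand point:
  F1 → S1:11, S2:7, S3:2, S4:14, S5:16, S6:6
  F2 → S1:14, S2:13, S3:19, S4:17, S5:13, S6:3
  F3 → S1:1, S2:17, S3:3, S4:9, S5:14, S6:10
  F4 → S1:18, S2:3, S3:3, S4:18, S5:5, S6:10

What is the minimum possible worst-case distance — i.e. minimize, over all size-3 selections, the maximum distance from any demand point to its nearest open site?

Open {F1, F3, F4}.
  Farthest demand point is S4 at distance 9 (to F3); all others are ≤ 9.
With {F2, F3, F4} the worst case is 9.
With {F1, F2, F3} the worst case is 13.
No size-3 selection achieves below 9.

9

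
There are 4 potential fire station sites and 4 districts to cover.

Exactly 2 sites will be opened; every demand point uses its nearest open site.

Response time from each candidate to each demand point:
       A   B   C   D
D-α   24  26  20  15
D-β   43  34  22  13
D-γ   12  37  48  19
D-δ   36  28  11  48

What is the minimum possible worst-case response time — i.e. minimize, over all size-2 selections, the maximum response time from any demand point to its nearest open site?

26

Open {D-α, D-β}.
  Farthest demand point is B at response time 26 (to D-α); all others are ≤ 26.
With {D-α, D-γ} the worst case is 26.
With {D-α, D-δ} the worst case is 26.
No size-2 selection achieves below 26.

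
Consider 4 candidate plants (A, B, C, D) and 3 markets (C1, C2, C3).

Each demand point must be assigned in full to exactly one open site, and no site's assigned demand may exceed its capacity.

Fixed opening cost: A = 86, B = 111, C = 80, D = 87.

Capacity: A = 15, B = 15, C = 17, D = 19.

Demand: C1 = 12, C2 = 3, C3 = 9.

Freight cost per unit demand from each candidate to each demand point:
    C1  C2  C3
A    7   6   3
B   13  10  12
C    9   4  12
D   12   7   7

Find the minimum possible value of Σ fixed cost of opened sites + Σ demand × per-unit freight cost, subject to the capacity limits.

313

Open {A, C}; cheapest assignment that respects the capacities:
  A (cap 15, load 9): C3 — cost 9×3 = 27
  C (cap 17, load 15): C1, C2 — cost 12×9 + 3×4 = 120
  Shipping 147, fixed 166 → total 313.
  Any other capacity-feasible assignment to {A, C} ships for at least 147.
Compare {A, D}: its best feasible assignment gives total 338.
Compare {C, D}: its best feasible assignment gives total 350.
Every other set of open sites that can feasibly serve all demand totals ≥ 338 even under its best assignment. Minimum: 313.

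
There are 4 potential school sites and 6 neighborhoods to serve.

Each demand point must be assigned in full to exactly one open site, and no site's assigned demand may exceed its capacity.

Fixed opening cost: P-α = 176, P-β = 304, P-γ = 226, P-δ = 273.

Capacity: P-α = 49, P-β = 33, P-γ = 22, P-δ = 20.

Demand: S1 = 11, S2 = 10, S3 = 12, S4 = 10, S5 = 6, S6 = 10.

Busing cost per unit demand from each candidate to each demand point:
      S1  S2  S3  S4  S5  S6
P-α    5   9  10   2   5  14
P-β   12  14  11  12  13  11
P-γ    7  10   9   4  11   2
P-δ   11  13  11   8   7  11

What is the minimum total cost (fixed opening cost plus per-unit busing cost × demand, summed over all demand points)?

725

Open {P-α, P-γ}; cheapest assignment that respects the capacities:
  P-α (cap 49, load 37): S1, S2, S4, S5 — cost 11×5 + 10×9 + 10×2 + 6×5 = 195
  P-γ (cap 22, load 22): S3, S6 — cost 12×9 + 10×2 = 128
  Shipping 323, fixed 402 → total 725.
  Any other capacity-feasible assignment to {P-α, P-γ} ships for at least 323.
Compare {P-α, P-δ}: its best feasible assignment gives total 874.
Compare {P-α, P-β}: its best feasible assignment gives total 905.
Every other set of open sites that can feasibly serve all demand totals ≥ 874 even under its best assignment. Minimum: 725.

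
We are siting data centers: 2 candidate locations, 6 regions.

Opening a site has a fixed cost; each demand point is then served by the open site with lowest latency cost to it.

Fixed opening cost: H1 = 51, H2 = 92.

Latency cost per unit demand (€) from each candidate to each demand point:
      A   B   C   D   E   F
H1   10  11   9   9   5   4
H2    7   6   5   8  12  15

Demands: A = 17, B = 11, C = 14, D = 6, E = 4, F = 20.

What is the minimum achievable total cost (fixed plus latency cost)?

Open {H1, H2}: assign each demand point to its cheapest open site.
  A→H2 17×7=119, B→H2 11×6=66, C→H2 14×5=70, D→H2 6×8=48, E→H1 4×5=20, F→H1 20×4=80
  latency cost 403, fixed 143 → total 546.
Compare {H1}: latency cost 571 + fixed 51 = 622.
Compare {H2}: latency cost 651 + fixed 92 = 743.

546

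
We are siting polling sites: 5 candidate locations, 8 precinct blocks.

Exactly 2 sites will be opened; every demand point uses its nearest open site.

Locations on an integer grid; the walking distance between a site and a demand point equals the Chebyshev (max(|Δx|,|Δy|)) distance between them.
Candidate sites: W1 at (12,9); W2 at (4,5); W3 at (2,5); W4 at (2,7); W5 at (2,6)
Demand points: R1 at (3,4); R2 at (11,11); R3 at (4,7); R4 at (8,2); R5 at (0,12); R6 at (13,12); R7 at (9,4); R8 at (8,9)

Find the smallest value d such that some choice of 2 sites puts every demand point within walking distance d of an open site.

Open {W1, W4}.
  Farthest demand point is R4 at walking distance 6 (to W4); all others are ≤ 6.
With {W1, W5} the worst case is 6.
With {W1, W2} the worst case is 7.
No size-2 selection achieves below 6.

6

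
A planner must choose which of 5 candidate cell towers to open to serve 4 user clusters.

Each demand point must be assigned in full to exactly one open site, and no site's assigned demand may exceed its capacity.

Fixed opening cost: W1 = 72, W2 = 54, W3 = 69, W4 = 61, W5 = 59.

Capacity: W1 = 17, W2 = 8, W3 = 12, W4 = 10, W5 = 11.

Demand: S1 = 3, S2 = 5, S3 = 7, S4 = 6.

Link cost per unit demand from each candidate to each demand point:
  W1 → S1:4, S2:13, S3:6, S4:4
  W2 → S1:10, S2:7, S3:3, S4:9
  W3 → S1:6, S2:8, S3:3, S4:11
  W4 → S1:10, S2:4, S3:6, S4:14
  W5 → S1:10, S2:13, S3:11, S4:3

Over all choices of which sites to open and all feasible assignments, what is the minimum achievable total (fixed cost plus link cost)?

Open {W1, W4}; cheapest assignment that respects the capacities:
  W1 (cap 17, load 16): S1, S3, S4 — cost 3×4 + 7×6 + 6×4 = 78
  W4 (cap 10, load 5): S2 — cost 5×4 = 20
  Shipping 98, fixed 133 → total 231.
  Any other capacity-feasible assignment to {W1, W4} ships for at least 98.
Compare {W3, W5}: its best feasible assignment gives total 237.
Compare {W1, W3}: its best feasible assignment gives total 238.
Every other set of open sites that can feasibly serve all demand totals ≥ 237 even under its best assignment. Minimum: 231.

231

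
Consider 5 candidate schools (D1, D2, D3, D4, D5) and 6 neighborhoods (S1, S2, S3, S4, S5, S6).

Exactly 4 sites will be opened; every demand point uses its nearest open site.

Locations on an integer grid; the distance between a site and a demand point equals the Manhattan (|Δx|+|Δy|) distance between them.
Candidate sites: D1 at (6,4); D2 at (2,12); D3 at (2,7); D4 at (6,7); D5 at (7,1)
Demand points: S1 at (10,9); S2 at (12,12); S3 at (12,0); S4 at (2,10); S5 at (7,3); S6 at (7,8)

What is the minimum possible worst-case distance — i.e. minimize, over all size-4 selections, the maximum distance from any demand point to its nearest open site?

Open {D1, D2, D3, D4}.
  Farthest demand point is S2 at distance 10 (to D2); all others are ≤ 10.
With {D1, D2, D3, D5} the worst case is 10.
With {D1, D2, D4, D5} the worst case is 10.
No size-4 selection achieves below 10.

10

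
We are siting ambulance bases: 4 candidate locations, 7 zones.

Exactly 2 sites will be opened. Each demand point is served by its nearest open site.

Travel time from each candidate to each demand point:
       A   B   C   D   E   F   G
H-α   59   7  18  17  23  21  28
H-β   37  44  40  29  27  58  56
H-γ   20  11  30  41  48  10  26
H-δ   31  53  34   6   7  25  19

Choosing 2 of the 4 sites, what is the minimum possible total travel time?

Open {H-γ, H-δ}.
  A→H-γ 20, B→H-γ 11, C→H-γ 30, D→H-δ 6, E→H-δ 7, F→H-γ 10, G→H-δ 19  ⇒ total 103.
Compare {H-α, H-δ}: total 109.
Compare {H-α, H-γ}: total 121.
No size-2 selection does better; minimum is 103.

103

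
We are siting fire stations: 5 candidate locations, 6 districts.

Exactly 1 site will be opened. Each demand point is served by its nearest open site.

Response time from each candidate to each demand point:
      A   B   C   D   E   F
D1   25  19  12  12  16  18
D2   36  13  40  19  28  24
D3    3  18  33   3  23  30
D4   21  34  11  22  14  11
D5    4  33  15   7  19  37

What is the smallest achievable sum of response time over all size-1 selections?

Open {D1}.
  A→D1 25, B→D1 19, C→D1 12, D→D1 12, E→D1 16, F→D1 18  ⇒ total 102.
Compare {D3}: total 110.
Compare {D4}: total 113.
No size-1 selection does better; minimum is 102.

102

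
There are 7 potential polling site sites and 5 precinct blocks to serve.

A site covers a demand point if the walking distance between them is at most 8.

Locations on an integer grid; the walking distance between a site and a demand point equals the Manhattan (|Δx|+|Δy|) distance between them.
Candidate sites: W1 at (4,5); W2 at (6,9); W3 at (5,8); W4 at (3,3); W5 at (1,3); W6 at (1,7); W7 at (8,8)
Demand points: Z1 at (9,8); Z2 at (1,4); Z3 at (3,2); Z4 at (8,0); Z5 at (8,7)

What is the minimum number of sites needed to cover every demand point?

2

Coverage sets (demand points within 8 of each site):
  W1: {Z1, Z2, Z3, Z5}
  W2: {Z1, Z5}
  W3: {Z1, Z2, Z3, Z5}
  W4: {Z2, Z3, Z4}
  W5: {Z2, Z3}
  W6: {Z2, Z3, Z5}
  W7: {Z1, Z4, Z5}
No single site covers all 5 demand points.
But {W1, W4} covers everything, so the minimum is 2.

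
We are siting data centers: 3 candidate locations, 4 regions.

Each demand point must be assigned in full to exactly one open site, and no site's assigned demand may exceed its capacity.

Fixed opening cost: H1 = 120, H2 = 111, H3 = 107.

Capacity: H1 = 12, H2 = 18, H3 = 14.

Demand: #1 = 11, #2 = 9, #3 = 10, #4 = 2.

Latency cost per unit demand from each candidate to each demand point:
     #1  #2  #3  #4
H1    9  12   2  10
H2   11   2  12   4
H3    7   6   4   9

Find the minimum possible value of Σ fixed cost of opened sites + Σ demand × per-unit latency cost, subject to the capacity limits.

461

Open {H1, H2, H3}; cheapest assignment that respects the capacities:
  H1 (cap 12, load 10): #3 — cost 10×2 = 20
  H2 (cap 18, load 11): #2, #4 — cost 9×2 + 2×4 = 26
  H3 (cap 14, load 11): #1 — cost 11×7 = 77
  Shipping 123, fixed 338 → total 461.
  Any other capacity-feasible assignment to {H1, H2, H3} ships for at least 123.
Total demand is 32; every other set of sites either has combined capacity below 32 or cannot fit the demands without splitting one across sites, so {H1, H2, H3} is the only feasible choice of open sites. Minimum: 461.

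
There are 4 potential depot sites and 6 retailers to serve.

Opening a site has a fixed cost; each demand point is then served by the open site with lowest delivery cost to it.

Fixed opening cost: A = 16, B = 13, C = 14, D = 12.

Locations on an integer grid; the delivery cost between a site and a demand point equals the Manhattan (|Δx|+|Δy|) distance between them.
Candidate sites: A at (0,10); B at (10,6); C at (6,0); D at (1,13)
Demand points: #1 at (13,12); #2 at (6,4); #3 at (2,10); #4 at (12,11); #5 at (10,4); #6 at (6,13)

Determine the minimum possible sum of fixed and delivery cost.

58

Open {B, D}: assign each demand point to its cheapest open site.
  #1→B 9, #2→B 6, #3→D 4, #4→B 7, #5→B 2, #6→D 5
  delivery cost 33, fixed 25 → total 58.
Compare {B}: delivery cost 47 + fixed 13 = 60.
Compare {A, B}: delivery cost 35 + fixed 29 = 64.
Compare {B, C, D}: delivery cost 31 + fixed 39 = 70.
All other subsets cost ≥ 60. Minimum total cost: 58.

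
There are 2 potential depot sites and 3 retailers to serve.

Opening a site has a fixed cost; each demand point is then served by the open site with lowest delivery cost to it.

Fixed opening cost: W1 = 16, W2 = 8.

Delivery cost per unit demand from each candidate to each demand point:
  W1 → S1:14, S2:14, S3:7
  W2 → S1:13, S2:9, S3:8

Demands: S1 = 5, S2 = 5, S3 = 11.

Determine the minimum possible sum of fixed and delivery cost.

206

Open {W2}: assign each demand point to its cheapest open site.
  S1→W2 5×13=65, S2→W2 5×9=45, S3→W2 11×8=88
  delivery cost 198, fixed 8 → total 206.
Compare {W1, W2}: delivery cost 187 + fixed 24 = 211.
Compare {W1}: delivery cost 217 + fixed 16 = 233.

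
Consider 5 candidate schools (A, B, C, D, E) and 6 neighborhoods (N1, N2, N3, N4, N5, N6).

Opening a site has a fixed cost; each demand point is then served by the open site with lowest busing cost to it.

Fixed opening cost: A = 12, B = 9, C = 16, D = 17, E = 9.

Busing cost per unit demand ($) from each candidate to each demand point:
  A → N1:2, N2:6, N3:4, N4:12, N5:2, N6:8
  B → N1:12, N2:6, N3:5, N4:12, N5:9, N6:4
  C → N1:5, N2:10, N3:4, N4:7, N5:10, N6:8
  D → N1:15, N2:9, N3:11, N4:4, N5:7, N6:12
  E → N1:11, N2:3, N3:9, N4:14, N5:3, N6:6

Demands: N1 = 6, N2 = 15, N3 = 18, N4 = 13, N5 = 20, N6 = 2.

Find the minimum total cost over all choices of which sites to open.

271

Open {A, D, E}: assign each demand point to its cheapest open site.
  N1→A 6×2=12, N2→E 15×3=45, N3→A 18×4=72, N4→D 13×4=52, N5→A 20×2=40, N6→E 2×6=12
  busing cost 233, fixed 38 → total 271.
Compare {A, B, D, E}: busing cost 229 + fixed 47 = 276.
Compare {A, C, D, E}: busing cost 233 + fixed 54 = 287.
Compare {A, B, C, D, E}: busing cost 229 + fixed 63 = 292.
All other subsets cost ≥ 276. Minimum total cost: 271.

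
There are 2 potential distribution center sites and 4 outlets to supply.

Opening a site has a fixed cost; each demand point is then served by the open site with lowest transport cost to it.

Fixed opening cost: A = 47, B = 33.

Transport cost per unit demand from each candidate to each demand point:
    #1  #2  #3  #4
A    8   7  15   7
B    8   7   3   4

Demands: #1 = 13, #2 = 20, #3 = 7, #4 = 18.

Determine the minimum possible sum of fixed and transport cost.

Open {B}: assign each demand point to its cheapest open site.
  #1→B 13×8=104, #2→B 20×7=140, #3→B 7×3=21, #4→B 18×4=72
  transport cost 337, fixed 33 → total 370.
Compare {A, B}: transport cost 337 + fixed 80 = 417.
Compare {A}: transport cost 475 + fixed 47 = 522.

370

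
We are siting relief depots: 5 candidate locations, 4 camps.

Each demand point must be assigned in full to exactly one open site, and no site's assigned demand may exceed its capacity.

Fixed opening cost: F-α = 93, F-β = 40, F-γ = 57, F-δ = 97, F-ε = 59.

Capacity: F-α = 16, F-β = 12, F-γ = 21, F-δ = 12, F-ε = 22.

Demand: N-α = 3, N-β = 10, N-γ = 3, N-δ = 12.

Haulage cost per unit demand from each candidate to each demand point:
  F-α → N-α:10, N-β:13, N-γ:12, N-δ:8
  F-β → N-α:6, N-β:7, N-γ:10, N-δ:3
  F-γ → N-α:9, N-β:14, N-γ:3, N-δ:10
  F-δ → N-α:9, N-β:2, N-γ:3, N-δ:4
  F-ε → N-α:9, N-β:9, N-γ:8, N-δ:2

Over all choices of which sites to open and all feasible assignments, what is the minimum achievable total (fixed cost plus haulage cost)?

Open {F-β, F-ε}; cheapest assignment that respects the capacities:
  F-β (cap 12, load 10): N-β — cost 10×7 = 70
  F-ε (cap 22, load 18): N-α, N-γ, N-δ — cost 3×9 + 3×8 + 12×2 = 75
  Shipping 145, fixed 99 → total 244.
  Any other capacity-feasible assignment to {F-β, F-ε} ships for at least 145.
Compare {F-δ, F-ε}: its best feasible assignment gives total 251.
Compare {F-γ, F-ε}: its best feasible assignment gives total 266.
Every other set of open sites that can feasibly serve all demand totals ≥ 251 even under its best assignment. Minimum: 244.

244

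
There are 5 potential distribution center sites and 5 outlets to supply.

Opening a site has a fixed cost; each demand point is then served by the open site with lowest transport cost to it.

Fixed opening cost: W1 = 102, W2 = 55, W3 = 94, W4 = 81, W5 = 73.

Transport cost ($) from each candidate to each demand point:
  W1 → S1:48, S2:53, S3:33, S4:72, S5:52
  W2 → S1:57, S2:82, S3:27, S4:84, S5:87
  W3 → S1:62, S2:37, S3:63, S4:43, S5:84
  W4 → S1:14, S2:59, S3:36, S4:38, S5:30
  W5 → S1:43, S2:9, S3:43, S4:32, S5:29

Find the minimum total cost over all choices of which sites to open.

229

Open {W5}: assign each demand point to its cheapest open site.
  S1→W5 43, S2→W5 9, S3→W5 43, S4→W5 32, S5→W5 29
  transport cost 156, fixed 73 → total 229.
Compare {W4}: transport cost 177 + fixed 81 = 258.
Compare {W2, W5}: transport cost 140 + fixed 128 = 268.
Compare {W4, W5}: transport cost 120 + fixed 154 = 274.
All other subsets cost ≥ 258. Minimum total cost: 229.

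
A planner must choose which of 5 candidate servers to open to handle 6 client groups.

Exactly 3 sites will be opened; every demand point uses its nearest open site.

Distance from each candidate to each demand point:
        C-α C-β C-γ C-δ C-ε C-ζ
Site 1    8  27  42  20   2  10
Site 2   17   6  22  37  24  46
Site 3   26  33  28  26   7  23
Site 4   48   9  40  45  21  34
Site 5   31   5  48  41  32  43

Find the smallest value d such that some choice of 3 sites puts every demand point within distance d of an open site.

Open {Site 1, Site 2, Site 3}.
  Farthest demand point is C-γ at distance 22 (to Site 2); all others are ≤ 22.
With {Site 1, Site 2, Site 4} the worst case is 22.
With {Site 1, Site 2, Site 5} the worst case is 22.
No size-3 selection achieves below 22.

22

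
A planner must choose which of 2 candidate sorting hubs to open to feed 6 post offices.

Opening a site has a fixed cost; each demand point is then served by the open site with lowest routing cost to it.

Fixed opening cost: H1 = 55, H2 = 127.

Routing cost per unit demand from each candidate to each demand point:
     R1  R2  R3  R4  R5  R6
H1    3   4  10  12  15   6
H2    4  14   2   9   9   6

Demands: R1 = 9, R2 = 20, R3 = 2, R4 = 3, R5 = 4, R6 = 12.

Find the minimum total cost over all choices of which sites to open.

Open {H1}: assign each demand point to its cheapest open site.
  R1→H1 9×3=27, R2→H1 20×4=80, R3→H1 2×10=20, R4→H1 3×12=36, R5→H1 4×15=60, R6→H1 12×6=72
  routing cost 295, fixed 55 → total 350.
Compare {H1, H2}: routing cost 246 + fixed 182 = 428.
Compare {H2}: routing cost 455 + fixed 127 = 582.

350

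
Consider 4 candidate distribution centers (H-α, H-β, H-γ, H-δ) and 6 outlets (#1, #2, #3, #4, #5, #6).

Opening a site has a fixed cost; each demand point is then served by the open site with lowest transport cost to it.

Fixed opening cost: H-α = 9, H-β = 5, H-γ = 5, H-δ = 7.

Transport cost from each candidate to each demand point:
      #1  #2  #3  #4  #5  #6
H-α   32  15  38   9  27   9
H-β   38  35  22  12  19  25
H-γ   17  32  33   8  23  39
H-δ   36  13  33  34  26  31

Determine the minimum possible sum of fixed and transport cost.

109

Open {H-α, H-β, H-γ}: assign each demand point to its cheapest open site.
  #1→H-γ 17, #2→H-α 15, #3→H-β 22, #4→H-γ 8, #5→H-β 19, #6→H-α 9
  transport cost 90, fixed 19 → total 109.
Compare {H-α, H-β, H-γ, H-δ}: transport cost 88 + fixed 26 = 114.
Compare {H-α, H-γ}: transport cost 105 + fixed 14 = 119.
Compare {H-α, H-β}: transport cost 106 + fixed 14 = 120.
All other subsets cost ≥ 114. Minimum total cost: 109.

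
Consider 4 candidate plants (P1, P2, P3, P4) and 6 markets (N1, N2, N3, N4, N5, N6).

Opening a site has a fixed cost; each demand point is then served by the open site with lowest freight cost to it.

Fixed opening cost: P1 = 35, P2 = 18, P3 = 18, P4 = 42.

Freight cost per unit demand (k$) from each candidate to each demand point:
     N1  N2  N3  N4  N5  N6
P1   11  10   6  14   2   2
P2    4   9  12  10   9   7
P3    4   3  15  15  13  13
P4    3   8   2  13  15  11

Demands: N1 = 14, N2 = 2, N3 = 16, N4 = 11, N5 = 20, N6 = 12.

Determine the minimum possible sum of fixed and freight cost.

Open {P1, P2, P4}: assign each demand point to its cheapest open site.
  N1→P4 14×3=42, N2→P4 2×8=16, N3→P4 16×2=32, N4→P2 11×10=110, N5→P1 20×2=40, N6→P1 12×2=24
  freight cost 264, fixed 95 → total 359.
Compare {P1, P2, P3, P4}: freight cost 254 + fixed 113 = 367.
Compare {P1, P4}: freight cost 297 + fixed 77 = 374.
Compare {P1, P3, P4}: freight cost 287 + fixed 95 = 382.
All other subsets cost ≥ 367. Minimum total cost: 359.

359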